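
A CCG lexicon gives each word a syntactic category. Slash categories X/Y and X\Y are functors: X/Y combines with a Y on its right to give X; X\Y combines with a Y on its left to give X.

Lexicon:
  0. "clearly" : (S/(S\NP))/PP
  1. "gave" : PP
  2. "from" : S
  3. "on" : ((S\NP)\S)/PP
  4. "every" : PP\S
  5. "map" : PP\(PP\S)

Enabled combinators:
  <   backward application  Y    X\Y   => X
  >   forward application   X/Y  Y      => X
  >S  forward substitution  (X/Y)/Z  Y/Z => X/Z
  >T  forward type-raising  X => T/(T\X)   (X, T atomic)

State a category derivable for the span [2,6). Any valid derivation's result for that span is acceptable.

S\NP

[0,6] S   >
  [0,2] S/(S\NP)   >
    [0,1] "clearly" : (S/(S\NP))/PP
    [1,2] "gave" : PP
  [2,6] S\NP   <
    [2,3] "from" : S
    [3,6] (S\NP)\S   >
      [3,4] "on" : ((S\NP)\S)/PP
      [4,6] PP   <
        [4,5] "every" : PP\S
        [5,6] "map" : PP\(PP\S)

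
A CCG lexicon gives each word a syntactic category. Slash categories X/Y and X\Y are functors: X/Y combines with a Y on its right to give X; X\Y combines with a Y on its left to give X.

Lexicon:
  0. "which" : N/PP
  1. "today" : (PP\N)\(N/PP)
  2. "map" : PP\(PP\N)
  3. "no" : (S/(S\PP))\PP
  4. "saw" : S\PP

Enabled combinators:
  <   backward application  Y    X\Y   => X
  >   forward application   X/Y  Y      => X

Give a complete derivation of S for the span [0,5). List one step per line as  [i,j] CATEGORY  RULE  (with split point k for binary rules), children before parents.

[0,1] N/PP  lex  "which"
[1,2] (PP\N)\(N/PP)  lex  "today"
[0,2] PP\N  <  k=1
[2,3] PP\(PP\N)  lex  "map"
[0,3] PP  <  k=2
[3,4] (S/(S\PP))\PP  lex  "no"
[0,4] S/(S\PP)  <  k=3
[4,5] S\PP  lex  "saw"
[0,5] S  >  k=4

[0,5] S   >
  [0,4] S/(S\PP)   <
    [0,3] PP   <
      [0,2] PP\N   <
        [0,1] "which" : N/PP
        [1,2] "today" : (PP\N)\(N/PP)
      [2,3] "map" : PP\(PP\N)
    [3,4] "no" : (S/(S\PP))\PP
  [4,5] "saw" : S\PP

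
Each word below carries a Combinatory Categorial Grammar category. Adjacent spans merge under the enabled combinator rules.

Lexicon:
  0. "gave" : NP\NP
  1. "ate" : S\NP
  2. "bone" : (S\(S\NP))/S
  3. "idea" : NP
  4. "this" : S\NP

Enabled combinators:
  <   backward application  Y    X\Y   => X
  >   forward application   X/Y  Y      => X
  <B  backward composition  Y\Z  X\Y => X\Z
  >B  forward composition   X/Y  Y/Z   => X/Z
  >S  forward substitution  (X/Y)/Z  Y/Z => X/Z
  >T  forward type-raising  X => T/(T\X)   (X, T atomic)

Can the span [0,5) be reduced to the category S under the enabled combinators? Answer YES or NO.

YES

[0,5] S   <
  [0,2] S\NP   <B
    [0,1] "gave" : NP\NP
    [1,2] "ate" : S\NP
  [2,5] S\(S\NP)   >
    [2,3] "bone" : (S\(S\NP))/S
    [3,5] S   <
      [3,4] "idea" : NP
      [4,5] "this" : S\NP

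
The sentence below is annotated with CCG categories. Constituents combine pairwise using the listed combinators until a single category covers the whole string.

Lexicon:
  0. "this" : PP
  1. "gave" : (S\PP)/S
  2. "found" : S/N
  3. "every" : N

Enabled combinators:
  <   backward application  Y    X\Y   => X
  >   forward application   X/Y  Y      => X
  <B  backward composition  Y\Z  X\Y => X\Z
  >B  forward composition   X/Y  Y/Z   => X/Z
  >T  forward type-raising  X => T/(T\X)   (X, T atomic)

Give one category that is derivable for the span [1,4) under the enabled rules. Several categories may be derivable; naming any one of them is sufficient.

S\PP

[0,4] S   <
  [0,1] "this" : PP
  [1,4] S\PP   >
    [1,2] "gave" : (S\PP)/S
    [2,4] S   >
      [2,3] "found" : S/N
      [3,4] "every" : N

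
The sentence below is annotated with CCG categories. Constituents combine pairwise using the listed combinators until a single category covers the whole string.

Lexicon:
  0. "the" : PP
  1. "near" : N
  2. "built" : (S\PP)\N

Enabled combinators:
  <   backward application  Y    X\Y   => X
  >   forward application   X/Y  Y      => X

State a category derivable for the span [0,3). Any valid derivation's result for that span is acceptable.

S

[0,3] S   <
  [0,1] "the" : PP
  [1,3] S\PP   <
    [1,2] "near" : N
    [2,3] "built" : (S\PP)\N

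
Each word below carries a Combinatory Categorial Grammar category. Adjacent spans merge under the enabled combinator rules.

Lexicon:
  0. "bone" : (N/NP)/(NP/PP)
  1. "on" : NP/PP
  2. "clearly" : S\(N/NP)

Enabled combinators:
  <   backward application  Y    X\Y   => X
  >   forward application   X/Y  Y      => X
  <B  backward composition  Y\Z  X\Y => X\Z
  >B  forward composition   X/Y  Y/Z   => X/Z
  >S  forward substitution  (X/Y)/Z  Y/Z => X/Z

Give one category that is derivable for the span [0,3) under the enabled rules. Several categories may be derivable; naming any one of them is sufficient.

S

[0,3] S   <
  [0,2] N/NP   >
    [0,1] "bone" : (N/NP)/(NP/PP)
    [1,2] "on" : NP/PP
  [2,3] "clearly" : S\(N/NP)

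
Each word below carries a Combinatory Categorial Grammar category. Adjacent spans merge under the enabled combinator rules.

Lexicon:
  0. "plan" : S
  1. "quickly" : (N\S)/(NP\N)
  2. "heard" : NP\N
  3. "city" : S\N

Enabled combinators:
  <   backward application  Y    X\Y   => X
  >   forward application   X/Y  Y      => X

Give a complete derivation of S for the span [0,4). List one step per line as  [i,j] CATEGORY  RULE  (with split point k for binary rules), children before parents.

[0,4] S   <
  [0,3] N   <
    [0,1] "plan" : S
    [1,3] N\S   >
      [1,2] "quickly" : (N\S)/(NP\N)
      [2,3] "heard" : NP\N
  [3,4] "city" : S\N

[0,1] S  lex  "plan"
[1,2] (N\S)/(NP\N)  lex  "quickly"
[2,3] NP\N  lex  "heard"
[1,3] N\S  >  k=2
[0,3] N  <  k=1
[3,4] S\N  lex  "city"
[0,4] S  <  k=3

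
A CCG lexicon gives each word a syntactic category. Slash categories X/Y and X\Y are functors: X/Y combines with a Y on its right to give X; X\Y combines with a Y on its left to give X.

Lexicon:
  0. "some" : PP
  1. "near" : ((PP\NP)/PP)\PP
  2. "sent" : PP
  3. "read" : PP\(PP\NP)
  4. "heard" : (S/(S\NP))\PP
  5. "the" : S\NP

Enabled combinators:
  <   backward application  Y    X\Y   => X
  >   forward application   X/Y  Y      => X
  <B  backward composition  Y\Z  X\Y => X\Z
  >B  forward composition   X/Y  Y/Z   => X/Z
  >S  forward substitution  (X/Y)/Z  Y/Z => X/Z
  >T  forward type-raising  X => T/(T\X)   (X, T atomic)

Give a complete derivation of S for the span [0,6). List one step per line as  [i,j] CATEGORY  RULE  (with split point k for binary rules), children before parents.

[0,1] PP  lex  "some"
[1,2] ((PP\NP)/PP)\PP  lex  "near"
[0,2] (PP\NP)/PP  <  k=1
[2,3] PP  lex  "sent"
[0,3] PP\NP  >  k=2
[3,4] PP\(PP\NP)  lex  "read"
[0,4] PP  <  k=3
[4,5] (S/(S\NP))\PP  lex  "heard"
[0,5] S/(S\NP)  <  k=4
[5,6] S\NP  lex  "the"
[0,6] S  >  k=5

[0,6] S   >
  [0,5] S/(S\NP)   <
    [0,4] PP   <
      [0,3] PP\NP   >
        [0,2] (PP\NP)/PP   <
          [0,1] "some" : PP
          [1,2] "near" : ((PP\NP)/PP)\PP
        [2,3] "sent" : PP
      [3,4] "read" : PP\(PP\NP)
    [4,5] "heard" : (S/(S\NP))\PP
  [5,6] "the" : S\NP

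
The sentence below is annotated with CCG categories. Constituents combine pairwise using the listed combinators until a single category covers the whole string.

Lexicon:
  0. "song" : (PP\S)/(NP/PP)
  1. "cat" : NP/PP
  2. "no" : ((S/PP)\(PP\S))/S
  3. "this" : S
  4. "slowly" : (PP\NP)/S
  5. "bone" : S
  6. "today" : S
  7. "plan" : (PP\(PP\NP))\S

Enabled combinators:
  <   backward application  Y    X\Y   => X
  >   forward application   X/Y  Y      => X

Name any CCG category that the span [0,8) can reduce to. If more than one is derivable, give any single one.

[0,8] S   >
  [0,4] S/PP   <
    [0,2] PP\S   >
      [0,1] "song" : (PP\S)/(NP/PP)
      [1,2] "cat" : NP/PP
    [2,4] (S/PP)\(PP\S)   >
      [2,3] "no" : ((S/PP)\(PP\S))/S
      [3,4] "this" : S
  [4,8] PP   <
    [4,6] PP\NP   >
      [4,5] "slowly" : (PP\NP)/S
      [5,6] "bone" : S
    [6,8] PP\(PP\NP)   <
      [6,7] "today" : S
      [7,8] "plan" : (PP\(PP\NP))\S

S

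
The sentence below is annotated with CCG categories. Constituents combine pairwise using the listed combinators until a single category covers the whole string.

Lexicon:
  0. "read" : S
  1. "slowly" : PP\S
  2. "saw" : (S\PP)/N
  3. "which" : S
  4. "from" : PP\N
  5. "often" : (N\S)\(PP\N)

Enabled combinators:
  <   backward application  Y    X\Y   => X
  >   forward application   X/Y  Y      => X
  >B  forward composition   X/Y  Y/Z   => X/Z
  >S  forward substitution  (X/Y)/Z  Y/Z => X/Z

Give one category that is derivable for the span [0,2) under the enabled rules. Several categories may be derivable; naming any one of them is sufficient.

PP

[0,6] S   <
  [0,2] PP   <
    [0,1] "read" : S
    [1,2] "slowly" : PP\S
  [2,6] S\PP   >
    [2,3] "saw" : (S\PP)/N
    [3,6] N   <
      [3,4] "which" : S
      [4,6] N\S   <
        [4,5] "from" : PP\N
        [5,6] "often" : (N\S)\(PP\N)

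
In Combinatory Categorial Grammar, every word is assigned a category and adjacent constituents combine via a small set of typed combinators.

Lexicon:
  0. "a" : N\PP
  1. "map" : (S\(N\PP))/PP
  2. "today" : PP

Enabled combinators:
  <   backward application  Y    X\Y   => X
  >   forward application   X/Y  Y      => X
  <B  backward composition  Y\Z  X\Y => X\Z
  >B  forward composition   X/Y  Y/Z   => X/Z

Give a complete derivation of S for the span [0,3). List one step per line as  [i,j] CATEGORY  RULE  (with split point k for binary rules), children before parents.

[0,1] N\PP  lex  "a"
[1,2] (S\(N\PP))/PP  lex  "map"
[2,3] PP  lex  "today"
[1,3] S\(N\PP)  >  k=2
[0,3] S  <  k=1

[0,3] S   <
  [0,1] "a" : N\PP
  [1,3] S\(N\PP)   >
    [1,2] "map" : (S\(N\PP))/PP
    [2,3] "today" : PP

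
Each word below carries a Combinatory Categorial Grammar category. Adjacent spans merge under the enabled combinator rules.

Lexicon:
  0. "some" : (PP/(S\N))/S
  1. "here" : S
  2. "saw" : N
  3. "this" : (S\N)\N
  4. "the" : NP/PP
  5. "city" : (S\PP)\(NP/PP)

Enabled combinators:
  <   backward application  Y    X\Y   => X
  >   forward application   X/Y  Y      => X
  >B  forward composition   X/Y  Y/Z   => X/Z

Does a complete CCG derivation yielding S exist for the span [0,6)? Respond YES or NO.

YES

[0,6] S   <
  [0,4] PP   >
    [0,2] PP/(S\N)   >
      [0,1] "some" : (PP/(S\N))/S
      [1,2] "here" : S
    [2,4] S\N   <
      [2,3] "saw" : N
      [3,4] "this" : (S\N)\N
  [4,6] S\PP   <
    [4,5] "the" : NP/PP
    [5,6] "city" : (S\PP)\(NP/PP)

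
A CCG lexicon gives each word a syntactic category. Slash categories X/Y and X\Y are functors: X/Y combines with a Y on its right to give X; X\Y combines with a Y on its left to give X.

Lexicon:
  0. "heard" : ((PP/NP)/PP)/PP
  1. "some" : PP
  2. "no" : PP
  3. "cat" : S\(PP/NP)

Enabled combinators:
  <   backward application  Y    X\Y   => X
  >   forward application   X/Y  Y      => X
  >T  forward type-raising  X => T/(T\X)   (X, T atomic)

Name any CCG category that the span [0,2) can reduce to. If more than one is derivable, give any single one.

[0,4] S   <
  [0,3] PP/NP   >
    [0,2] (PP/NP)/PP   >
      [0,1] "heard" : ((PP/NP)/PP)/PP
      [1,2] "some" : PP
    [2,3] "no" : PP
  [3,4] "cat" : S\(PP/NP)

(PP/NP)/PP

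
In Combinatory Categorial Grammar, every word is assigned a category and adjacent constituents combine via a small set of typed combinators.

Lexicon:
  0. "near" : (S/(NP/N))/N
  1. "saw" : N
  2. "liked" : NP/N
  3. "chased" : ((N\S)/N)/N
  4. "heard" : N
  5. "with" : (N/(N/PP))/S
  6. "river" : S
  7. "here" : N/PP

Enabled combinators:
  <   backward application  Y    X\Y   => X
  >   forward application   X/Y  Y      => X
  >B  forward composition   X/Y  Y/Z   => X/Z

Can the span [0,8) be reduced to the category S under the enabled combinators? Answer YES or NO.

NO

(S/(NP/N))/N N NP/N ((N\S)/N)/N N (N/(N/PP))/S S N/PP
CKY chart[0,8] = {N}; S ∉ chart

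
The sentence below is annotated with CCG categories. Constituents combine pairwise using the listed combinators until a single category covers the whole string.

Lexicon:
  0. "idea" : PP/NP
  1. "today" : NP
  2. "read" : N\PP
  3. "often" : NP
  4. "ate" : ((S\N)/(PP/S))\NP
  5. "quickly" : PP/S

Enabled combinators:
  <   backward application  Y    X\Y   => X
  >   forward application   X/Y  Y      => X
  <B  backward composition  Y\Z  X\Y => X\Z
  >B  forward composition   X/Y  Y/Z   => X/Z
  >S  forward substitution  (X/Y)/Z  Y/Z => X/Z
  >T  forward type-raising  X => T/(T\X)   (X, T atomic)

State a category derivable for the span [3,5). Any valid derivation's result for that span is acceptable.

(S\N)/(PP/S)

[0,6] S   <
  [0,3] N   <
    [0,2] PP   >
      [0,1] "idea" : PP/NP
      [1,2] "today" : NP
    [2,3] "read" : N\PP
  [3,6] S\N   >
    [3,5] (S\N)/(PP/S)   <
      [3,4] "often" : NP
      [4,5] "ate" : ((S\N)/(PP/S))\NP
    [5,6] "quickly" : PP/S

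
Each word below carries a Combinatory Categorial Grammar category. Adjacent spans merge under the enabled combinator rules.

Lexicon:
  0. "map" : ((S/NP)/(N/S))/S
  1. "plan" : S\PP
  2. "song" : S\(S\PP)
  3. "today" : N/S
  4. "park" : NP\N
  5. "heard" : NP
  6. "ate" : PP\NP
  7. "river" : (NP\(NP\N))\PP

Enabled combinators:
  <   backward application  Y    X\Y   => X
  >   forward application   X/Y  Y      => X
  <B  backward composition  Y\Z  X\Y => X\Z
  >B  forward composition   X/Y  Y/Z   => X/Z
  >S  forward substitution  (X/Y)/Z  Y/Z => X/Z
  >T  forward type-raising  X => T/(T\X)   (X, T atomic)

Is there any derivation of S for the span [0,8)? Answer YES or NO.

[0,8] S   >
  [0,4] S/NP   >
    [0,3] (S/NP)/(N/S)   >
      [0,1] "map" : ((S/NP)/(N/S))/S
      [1,3] S   <
        [1,2] "plan" : S\PP
        [2,3] "song" : S\(S\PP)
    [3,4] "today" : N/S
  [4,8] NP   <
    [4,5] "park" : NP\N
    [5,8] NP\(NP\N)   <
      [5,7] PP   <
        [5,6] "heard" : NP
        [6,7] "ate" : PP\NP
      [7,8] "river" : (NP\(NP\N))\PP

YES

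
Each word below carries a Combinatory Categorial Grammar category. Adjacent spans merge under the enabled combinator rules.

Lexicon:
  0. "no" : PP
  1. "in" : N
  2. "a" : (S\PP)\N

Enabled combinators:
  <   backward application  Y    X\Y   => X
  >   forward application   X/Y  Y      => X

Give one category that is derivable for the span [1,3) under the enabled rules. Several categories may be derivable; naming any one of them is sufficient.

[0,3] S   <
  [0,1] "no" : PP
  [1,3] S\PP   <
    [1,2] "in" : N
    [2,3] "a" : (S\PP)\N

S\PP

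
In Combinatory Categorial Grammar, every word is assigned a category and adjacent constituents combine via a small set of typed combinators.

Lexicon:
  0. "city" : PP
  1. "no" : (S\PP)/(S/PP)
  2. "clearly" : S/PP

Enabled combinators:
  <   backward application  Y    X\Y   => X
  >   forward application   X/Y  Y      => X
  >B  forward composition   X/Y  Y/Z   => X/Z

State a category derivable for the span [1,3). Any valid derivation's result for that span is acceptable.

[0,3] S   <
  [0,1] "city" : PP
  [1,3] S\PP   >
    [1,2] "no" : (S\PP)/(S/PP)
    [2,3] "clearly" : S/PP

S\PP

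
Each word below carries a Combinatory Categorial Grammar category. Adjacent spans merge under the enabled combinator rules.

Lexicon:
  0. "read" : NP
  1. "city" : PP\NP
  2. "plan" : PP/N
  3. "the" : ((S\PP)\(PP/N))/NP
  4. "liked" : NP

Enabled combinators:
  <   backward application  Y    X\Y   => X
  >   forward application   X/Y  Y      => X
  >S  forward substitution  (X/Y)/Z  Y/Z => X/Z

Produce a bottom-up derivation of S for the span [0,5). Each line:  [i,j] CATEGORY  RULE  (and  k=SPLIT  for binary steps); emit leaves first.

[0,5] S   <
  [0,2] PP   <
    [0,1] "read" : NP
    [1,2] "city" : PP\NP
  [2,5] S\PP   <
    [2,3] "plan" : PP/N
    [3,5] (S\PP)\(PP/N)   >
      [3,4] "the" : ((S\PP)\(PP/N))/NP
      [4,5] "liked" : NP

[0,1] NP  lex  "read"
[1,2] PP\NP  lex  "city"
[0,2] PP  <  k=1
[2,3] PP/N  lex  "plan"
[3,4] ((S\PP)\(PP/N))/NP  lex  "the"
[4,5] NP  lex  "liked"
[3,5] (S\PP)\(PP/N)  >  k=4
[2,5] S\PP  <  k=3
[0,5] S  <  k=2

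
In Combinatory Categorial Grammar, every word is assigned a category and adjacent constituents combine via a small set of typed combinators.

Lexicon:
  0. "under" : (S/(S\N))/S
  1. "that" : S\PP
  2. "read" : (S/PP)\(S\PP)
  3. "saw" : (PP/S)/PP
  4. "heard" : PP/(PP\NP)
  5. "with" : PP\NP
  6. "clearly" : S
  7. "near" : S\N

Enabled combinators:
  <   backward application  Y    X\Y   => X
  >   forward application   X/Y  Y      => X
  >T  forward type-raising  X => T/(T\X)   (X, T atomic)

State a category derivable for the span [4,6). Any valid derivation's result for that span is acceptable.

PP

[0,8] S   >
  [0,7] S/(S\N)   >
    [0,1] "under" : (S/(S\N))/S
    [1,7] S   >
      [1,3] S/PP   <
        [1,2] "that" : S\PP
        [2,3] "read" : (S/PP)\(S\PP)
      [3,7] PP   >
        [3,6] PP/S   >
          [3,4] "saw" : (PP/S)/PP
          [4,6] PP   >
            [4,5] "heard" : PP/(PP\NP)
            [5,6] "with" : PP\NP
        [6,7] "clearly" : S
  [7,8] "near" : S\N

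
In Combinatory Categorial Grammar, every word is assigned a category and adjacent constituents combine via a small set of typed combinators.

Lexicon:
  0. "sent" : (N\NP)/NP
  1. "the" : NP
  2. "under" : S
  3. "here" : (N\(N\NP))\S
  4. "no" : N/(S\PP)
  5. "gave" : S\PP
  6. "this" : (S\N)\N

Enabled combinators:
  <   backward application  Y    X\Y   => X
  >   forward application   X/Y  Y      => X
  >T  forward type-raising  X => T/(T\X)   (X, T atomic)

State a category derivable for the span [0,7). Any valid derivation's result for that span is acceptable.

[0,7] S   <
  [0,4] N   <
    [0,2] N\NP   >
      [0,1] "sent" : (N\NP)/NP
      [1,2] "the" : NP
    [2,4] N\(N\NP)   <
      [2,3] "under" : S
      [3,4] "here" : (N\(N\NP))\S
  [4,7] S\N   <
    [4,6] N   >
      [4,5] "no" : N/(S\PP)
      [5,6] "gave" : S\PP
    [6,7] "this" : (S\N)\N

S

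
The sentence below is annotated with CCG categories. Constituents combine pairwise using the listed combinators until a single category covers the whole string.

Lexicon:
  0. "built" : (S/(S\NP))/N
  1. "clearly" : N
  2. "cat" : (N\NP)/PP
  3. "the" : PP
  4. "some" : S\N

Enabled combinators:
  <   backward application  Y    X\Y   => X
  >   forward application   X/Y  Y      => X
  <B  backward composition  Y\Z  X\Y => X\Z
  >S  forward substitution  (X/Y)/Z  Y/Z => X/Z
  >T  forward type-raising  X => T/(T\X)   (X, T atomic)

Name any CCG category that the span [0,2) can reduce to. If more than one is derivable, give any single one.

[0,5] S   >
  [0,2] S/(S\NP)   >
    [0,1] "built" : (S/(S\NP))/N
    [1,2] "clearly" : N
  [2,5] S\NP   <B
    [2,4] N\NP   >
      [2,3] "cat" : (N\NP)/PP
      [3,4] "the" : PP
    [4,5] "some" : S\N

S/(S\NP)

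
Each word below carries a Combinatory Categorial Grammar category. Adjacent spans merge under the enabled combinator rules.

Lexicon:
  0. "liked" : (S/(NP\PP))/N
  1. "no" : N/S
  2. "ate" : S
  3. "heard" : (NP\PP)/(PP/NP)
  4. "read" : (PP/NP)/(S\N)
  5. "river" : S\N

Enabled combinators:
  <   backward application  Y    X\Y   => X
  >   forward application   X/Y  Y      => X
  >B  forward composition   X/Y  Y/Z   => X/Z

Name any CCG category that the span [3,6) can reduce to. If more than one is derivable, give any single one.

[0,6] S   >
  [0,3] S/(NP\PP)   >
    [0,1] "liked" : (S/(NP\PP))/N
    [1,3] N   >
      [1,2] "no" : N/S
      [2,3] "ate" : S
  [3,6] NP\PP   >
    [3,4] "heard" : (NP\PP)/(PP/NP)
    [4,6] PP/NP   >
      [4,5] "read" : (PP/NP)/(S\N)
      [5,6] "river" : S\N

NP\PP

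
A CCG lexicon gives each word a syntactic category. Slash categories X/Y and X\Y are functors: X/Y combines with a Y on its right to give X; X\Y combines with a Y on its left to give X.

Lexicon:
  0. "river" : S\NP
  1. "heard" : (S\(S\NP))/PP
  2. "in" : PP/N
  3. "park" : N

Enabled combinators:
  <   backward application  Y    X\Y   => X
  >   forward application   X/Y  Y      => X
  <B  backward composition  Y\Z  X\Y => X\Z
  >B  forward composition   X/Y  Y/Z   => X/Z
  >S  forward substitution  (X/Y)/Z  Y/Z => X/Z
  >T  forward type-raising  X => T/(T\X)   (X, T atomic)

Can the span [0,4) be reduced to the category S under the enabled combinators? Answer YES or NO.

YES

[0,4] S   <
  [0,1] "river" : S\NP
  [1,4] S\(S\NP)   >
    [1,2] "heard" : (S\(S\NP))/PP
    [2,4] PP   >
      [2,3] "in" : PP/N
      [3,4] "park" : N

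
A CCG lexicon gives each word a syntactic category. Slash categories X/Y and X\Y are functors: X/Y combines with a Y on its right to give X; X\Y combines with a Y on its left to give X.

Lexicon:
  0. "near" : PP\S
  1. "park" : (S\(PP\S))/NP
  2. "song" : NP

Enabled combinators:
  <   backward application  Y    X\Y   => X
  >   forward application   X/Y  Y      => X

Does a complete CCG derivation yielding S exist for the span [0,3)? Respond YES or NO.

[0,3] S   <
  [0,1] "near" : PP\S
  [1,3] S\(PP\S)   >
    [1,2] "park" : (S\(PP\S))/NP
    [2,3] "song" : NP

YES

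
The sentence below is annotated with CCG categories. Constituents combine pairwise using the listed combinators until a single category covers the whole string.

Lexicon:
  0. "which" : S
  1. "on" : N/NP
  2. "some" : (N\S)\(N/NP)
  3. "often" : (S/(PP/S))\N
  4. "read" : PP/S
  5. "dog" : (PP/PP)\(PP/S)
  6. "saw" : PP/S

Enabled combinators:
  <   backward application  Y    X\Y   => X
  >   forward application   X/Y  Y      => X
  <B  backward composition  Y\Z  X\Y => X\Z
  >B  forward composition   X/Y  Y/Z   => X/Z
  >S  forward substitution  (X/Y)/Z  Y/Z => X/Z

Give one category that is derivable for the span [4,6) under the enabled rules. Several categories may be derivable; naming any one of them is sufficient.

[0,7] S   >
  [0,4] S/(PP/S)   <
    [0,3] N   <
      [0,1] "which" : S
      [1,3] N\S   <
        [1,2] "on" : N/NP
        [2,3] "some" : (N\S)\(N/NP)
    [3,4] "often" : (S/(PP/S))\N
  [4,7] PP/S   >B
    [4,6] PP/PP   <
      [4,5] "read" : PP/S
      [5,6] "dog" : (PP/PP)\(PP/S)
    [6,7] "saw" : PP/S

PP/PP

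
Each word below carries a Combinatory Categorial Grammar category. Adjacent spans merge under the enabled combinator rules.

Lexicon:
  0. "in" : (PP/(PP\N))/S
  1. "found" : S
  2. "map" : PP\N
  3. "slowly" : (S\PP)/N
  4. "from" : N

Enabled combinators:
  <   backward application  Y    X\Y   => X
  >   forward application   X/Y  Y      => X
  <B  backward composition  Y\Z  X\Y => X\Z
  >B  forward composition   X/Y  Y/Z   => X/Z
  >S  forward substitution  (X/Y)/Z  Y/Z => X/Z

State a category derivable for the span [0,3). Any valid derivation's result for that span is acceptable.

[0,5] S   <
  [0,3] PP   >
    [0,2] PP/(PP\N)   >
      [0,1] "in" : (PP/(PP\N))/S
      [1,2] "found" : S
    [2,3] "map" : PP\N
  [3,5] S\PP   >
    [3,4] "slowly" : (S\PP)/N
    [4,5] "from" : N

PP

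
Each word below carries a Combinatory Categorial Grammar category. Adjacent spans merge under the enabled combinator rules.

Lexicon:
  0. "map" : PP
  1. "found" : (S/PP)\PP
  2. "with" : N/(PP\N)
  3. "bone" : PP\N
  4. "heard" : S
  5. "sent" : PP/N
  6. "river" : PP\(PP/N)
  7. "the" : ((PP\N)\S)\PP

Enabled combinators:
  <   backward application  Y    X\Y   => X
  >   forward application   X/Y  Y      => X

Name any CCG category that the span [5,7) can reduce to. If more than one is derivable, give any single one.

PP

[0,8] S   >
  [0,2] S/PP   <
    [0,1] "map" : PP
    [1,2] "found" : (S/PP)\PP
  [2,8] PP   <
    [2,4] N   >
      [2,3] "with" : N/(PP\N)
      [3,4] "bone" : PP\N
    [4,8] PP\N   <
      [4,5] "heard" : S
      [5,8] (PP\N)\S   <
        [5,7] PP   <
          [5,6] "sent" : PP/N
          [6,7] "river" : PP\(PP/N)
        [7,8] "the" : ((PP\N)\S)\PP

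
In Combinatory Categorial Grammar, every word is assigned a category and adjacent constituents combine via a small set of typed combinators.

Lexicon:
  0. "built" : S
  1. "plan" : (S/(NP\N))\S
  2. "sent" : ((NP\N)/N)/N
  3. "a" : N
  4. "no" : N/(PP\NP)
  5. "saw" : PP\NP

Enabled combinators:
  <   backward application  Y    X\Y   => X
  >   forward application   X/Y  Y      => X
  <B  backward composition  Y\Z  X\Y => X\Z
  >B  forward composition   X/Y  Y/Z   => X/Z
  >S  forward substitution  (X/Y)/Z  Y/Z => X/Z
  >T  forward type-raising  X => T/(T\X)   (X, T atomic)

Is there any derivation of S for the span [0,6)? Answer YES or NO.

[0,6] S   >
  [0,2] S/(NP\N)   <
    [0,1] "built" : S
    [1,2] "plan" : (S/(NP\N))\S
  [2,6] NP\N   >
    [2,4] (NP\N)/N   >
      [2,3] "sent" : ((NP\N)/N)/N
      [3,4] "a" : N
    [4,6] N   >
      [4,5] "no" : N/(PP\NP)
      [5,6] "saw" : PP\NP

YES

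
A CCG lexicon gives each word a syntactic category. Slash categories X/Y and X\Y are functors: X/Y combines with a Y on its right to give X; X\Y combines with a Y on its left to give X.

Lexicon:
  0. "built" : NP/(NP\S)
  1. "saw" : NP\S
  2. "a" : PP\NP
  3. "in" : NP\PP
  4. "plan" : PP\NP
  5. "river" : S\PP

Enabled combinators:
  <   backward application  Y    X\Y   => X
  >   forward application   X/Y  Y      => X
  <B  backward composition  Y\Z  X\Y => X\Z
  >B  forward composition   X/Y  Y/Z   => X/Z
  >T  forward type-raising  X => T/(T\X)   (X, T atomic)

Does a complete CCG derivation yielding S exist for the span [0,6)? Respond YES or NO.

[0,6] S   <
  [0,2] NP   >
    [0,1] "built" : NP/(NP\S)
    [1,2] "saw" : NP\S
  [2,6] S\NP   <B
    [2,4] NP\NP   <B
      [2,3] "a" : PP\NP
      [3,4] "in" : NP\PP
    [4,6] S\NP   <B
      [4,5] "plan" : PP\NP
      [5,6] "river" : S\PP

YES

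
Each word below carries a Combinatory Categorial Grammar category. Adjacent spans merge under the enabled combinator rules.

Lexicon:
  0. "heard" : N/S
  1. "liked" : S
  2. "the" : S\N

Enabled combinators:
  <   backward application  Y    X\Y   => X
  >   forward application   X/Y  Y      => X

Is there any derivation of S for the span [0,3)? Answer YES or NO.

[0,3] S   <
  [0,2] N   >
    [0,1] "heard" : N/S
    [1,2] "liked" : S
  [2,3] "the" : S\N

YES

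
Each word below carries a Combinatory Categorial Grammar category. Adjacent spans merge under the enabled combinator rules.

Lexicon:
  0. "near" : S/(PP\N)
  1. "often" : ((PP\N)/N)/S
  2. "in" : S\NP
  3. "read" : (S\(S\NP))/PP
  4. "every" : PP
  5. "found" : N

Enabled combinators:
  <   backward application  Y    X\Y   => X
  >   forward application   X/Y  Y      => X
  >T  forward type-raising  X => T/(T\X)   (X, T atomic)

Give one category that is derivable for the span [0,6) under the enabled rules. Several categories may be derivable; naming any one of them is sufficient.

S

[0,6] S   >
  [0,1] "near" : S/(PP\N)
  [1,6] PP\N   >
    [1,5] (PP\N)/N   >
      [1,2] "often" : ((PP\N)/N)/S
      [2,5] S   <
        [2,3] "in" : S\NP
        [3,5] S\(S\NP)   >
          [3,4] "read" : (S\(S\NP))/PP
          [4,5] "every" : PP
    [5,6] "found" : N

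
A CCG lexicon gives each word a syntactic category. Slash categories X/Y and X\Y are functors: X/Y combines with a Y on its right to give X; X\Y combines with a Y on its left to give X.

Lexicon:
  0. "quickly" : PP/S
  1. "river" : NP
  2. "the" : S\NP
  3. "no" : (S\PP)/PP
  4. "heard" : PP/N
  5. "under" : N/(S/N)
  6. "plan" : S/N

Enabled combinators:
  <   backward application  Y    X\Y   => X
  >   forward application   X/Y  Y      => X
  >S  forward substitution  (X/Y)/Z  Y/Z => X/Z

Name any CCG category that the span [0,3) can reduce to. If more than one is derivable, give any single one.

[0,7] S   <
  [0,3] PP   >
    [0,1] "quickly" : PP/S
    [1,3] S   <
      [1,2] "river" : NP
      [2,3] "the" : S\NP
  [3,7] S\PP   >
    [3,4] "no" : (S\PP)/PP
    [4,7] PP   >
      [4,5] "heard" : PP/N
      [5,7] N   >
        [5,6] "under" : N/(S/N)
        [6,7] "plan" : S/N

PP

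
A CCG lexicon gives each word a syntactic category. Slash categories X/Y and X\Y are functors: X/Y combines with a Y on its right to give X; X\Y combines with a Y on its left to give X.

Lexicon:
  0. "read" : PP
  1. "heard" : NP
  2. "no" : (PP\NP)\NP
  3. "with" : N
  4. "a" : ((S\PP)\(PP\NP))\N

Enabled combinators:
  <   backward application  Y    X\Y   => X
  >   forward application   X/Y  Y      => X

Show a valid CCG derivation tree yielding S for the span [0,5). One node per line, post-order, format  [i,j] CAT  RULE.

[0,5] S   <
  [0,1] "read" : PP
  [1,5] S\PP   <
    [1,3] PP\NP   <
      [1,2] "heard" : NP
      [2,3] "no" : (PP\NP)\NP
    [3,5] (S\PP)\(PP\NP)   <
      [3,4] "with" : N
      [4,5] "a" : ((S\PP)\(PP\NP))\N

[0,1] PP  lex  "read"
[1,2] NP  lex  "heard"
[2,3] (PP\NP)\NP  lex  "no"
[1,3] PP\NP  <  k=2
[3,4] N  lex  "with"
[4,5] ((S\PP)\(PP\NP))\N  lex  "a"
[3,5] (S\PP)\(PP\NP)  <  k=4
[1,5] S\PP  <  k=3
[0,5] S  <  k=1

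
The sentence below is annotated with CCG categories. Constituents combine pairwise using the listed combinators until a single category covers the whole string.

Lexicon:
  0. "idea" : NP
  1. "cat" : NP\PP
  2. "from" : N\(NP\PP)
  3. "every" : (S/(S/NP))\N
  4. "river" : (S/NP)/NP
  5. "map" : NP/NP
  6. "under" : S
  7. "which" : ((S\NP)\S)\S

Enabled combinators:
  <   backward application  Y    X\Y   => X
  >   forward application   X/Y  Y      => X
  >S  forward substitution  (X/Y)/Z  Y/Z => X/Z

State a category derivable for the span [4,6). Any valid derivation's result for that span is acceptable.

[0,8] S   <
  [0,1] "idea" : NP
  [1,8] S\NP   <
    [1,6] S   >
      [1,4] S/(S/NP)   <
        [1,3] N   <
          [1,2] "cat" : NP\PP
          [2,3] "from" : N\(NP\PP)
        [3,4] "every" : (S/(S/NP))\N
      [4,6] S/NP   >S
        [4,5] "river" : (S/NP)/NP
        [5,6] "map" : NP/NP
    [6,8] (S\NP)\S   <
      [6,7] "under" : S
      [7,8] "which" : ((S\NP)\S)\S

S/NP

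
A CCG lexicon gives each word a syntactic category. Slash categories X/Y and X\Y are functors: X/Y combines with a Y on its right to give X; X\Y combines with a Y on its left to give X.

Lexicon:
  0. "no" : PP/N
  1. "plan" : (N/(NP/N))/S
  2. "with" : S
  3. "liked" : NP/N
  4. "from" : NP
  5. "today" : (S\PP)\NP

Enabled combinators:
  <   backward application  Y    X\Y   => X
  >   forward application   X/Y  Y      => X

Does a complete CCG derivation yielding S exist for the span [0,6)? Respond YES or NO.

[0,6] S   <
  [0,4] PP   >
    [0,1] "no" : PP/N
    [1,4] N   >
      [1,3] N/(NP/N)   >
        [1,2] "plan" : (N/(NP/N))/S
        [2,3] "with" : S
      [3,4] "liked" : NP/N
  [4,6] S\PP   <
    [4,5] "from" : NP
    [5,6] "today" : (S\PP)\NP

YES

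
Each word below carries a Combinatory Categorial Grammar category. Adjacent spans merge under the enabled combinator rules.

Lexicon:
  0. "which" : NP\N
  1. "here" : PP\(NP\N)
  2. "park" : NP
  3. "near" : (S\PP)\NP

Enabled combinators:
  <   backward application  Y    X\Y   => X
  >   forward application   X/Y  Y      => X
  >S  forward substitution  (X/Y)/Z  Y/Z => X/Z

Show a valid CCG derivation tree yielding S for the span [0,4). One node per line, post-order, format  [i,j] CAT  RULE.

[0,1] NP\N  lex  "which"
[1,2] PP\(NP\N)  lex  "here"
[0,2] PP  <  k=1
[2,3] NP  lex  "park"
[3,4] (S\PP)\NP  lex  "near"
[2,4] S\PP  <  k=3
[0,4] S  <  k=2

[0,4] S   <
  [0,2] PP   <
    [0,1] "which" : NP\N
    [1,2] "here" : PP\(NP\N)
  [2,4] S\PP   <
    [2,3] "park" : NP
    [3,4] "near" : (S\PP)\NP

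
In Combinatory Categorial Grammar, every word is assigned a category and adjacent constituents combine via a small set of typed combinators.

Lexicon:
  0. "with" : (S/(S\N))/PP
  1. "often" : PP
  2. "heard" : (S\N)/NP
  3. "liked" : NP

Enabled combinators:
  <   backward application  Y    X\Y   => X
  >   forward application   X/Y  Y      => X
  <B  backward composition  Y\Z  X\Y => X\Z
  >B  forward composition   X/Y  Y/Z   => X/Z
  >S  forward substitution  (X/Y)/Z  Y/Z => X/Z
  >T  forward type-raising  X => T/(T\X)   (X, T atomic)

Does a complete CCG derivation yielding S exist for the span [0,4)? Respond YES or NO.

YES

[0,4] S   >
  [0,2] S/(S\N)   >
    [0,1] "with" : (S/(S\N))/PP
    [1,2] "often" : PP
  [2,4] S\N   >
    [2,3] "heard" : (S\N)/NP
    [3,4] "liked" : NP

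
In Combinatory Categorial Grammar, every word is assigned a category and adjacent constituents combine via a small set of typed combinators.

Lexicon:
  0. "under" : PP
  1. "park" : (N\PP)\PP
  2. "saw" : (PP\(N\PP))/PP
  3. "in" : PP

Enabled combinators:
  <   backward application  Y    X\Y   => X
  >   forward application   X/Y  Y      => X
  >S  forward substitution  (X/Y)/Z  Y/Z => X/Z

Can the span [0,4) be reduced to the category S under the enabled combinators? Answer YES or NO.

PP (N\PP)\PP (PP\(N\PP))/PP PP
CKY chart[0,4] = {PP}; S ∉ chart

NO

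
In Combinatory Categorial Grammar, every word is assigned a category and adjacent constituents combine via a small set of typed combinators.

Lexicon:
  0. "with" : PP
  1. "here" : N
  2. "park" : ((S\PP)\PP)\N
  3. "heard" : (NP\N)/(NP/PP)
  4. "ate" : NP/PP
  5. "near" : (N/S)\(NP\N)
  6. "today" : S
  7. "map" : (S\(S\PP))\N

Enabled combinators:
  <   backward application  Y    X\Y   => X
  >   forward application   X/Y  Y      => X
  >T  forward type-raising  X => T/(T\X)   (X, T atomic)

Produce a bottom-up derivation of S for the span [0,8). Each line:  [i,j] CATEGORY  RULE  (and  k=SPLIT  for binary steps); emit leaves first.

[0,1] PP  lex  "with"
[1,2] N  lex  "here"
[2,3] ((S\PP)\PP)\N  lex  "park"
[1,3] (S\PP)\PP  <  k=2
[0,3] S\PP  <  k=1
[3,4] (NP\N)/(NP/PP)  lex  "heard"
[4,5] NP/PP  lex  "ate"
[3,5] NP\N  >  k=4
[5,6] (N/S)\(NP\N)  lex  "near"
[3,6] N/S  <  k=5
[6,7] S  lex  "today"
[3,7] N  >  k=6
[7,8] (S\(S\PP))\N  lex  "map"
[3,8] S\(S\PP)  <  k=7
[0,8] S  <  k=3

[0,8] S   <
  [0,3] S\PP   <
    [0,1] "with" : PP
    [1,3] (S\PP)\PP   <
      [1,2] "here" : N
      [2,3] "park" : ((S\PP)\PP)\N
  [3,8] S\(S\PP)   <
    [3,7] N   >
      [3,6] N/S   <
        [3,5] NP\N   >
          [3,4] "heard" : (NP\N)/(NP/PP)
          [4,5] "ate" : NP/PP
        [5,6] "near" : (N/S)\(NP\N)
      [6,7] "today" : S
    [7,8] "map" : (S\(S\PP))\N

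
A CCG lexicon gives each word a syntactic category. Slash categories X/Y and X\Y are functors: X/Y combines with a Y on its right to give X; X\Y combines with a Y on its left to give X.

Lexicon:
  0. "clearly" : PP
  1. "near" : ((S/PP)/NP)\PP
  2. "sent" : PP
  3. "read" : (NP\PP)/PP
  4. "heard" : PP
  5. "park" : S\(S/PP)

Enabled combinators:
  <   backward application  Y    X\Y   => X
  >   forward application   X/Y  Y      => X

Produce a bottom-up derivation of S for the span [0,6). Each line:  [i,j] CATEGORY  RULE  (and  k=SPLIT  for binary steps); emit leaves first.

[0,6] S   <
  [0,5] S/PP   >
    [0,2] (S/PP)/NP   <
      [0,1] "clearly" : PP
      [1,2] "near" : ((S/PP)/NP)\PP
    [2,5] NP   <
      [2,3] "sent" : PP
      [3,5] NP\PP   >
        [3,4] "read" : (NP\PP)/PP
        [4,5] "heard" : PP
  [5,6] "park" : S\(S/PP)

[0,1] PP  lex  "clearly"
[1,2] ((S/PP)/NP)\PP  lex  "near"
[0,2] (S/PP)/NP  <  k=1
[2,3] PP  lex  "sent"
[3,4] (NP\PP)/PP  lex  "read"
[4,5] PP  lex  "heard"
[3,5] NP\PP  >  k=4
[2,5] NP  <  k=3
[0,5] S/PP  >  k=2
[5,6] S\(S/PP)  lex  "park"
[0,6] S  <  k=5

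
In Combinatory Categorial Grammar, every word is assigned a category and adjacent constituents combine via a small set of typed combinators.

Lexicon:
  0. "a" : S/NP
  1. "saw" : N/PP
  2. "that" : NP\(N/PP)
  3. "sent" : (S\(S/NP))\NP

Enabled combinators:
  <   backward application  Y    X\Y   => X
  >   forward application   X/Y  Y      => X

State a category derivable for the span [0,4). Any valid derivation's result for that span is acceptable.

[0,4] S   <
  [0,1] "a" : S/NP
  [1,4] S\(S/NP)   <
    [1,3] NP   <
      [1,2] "saw" : N/PP
      [2,3] "that" : NP\(N/PP)
    [3,4] "sent" : (S\(S/NP))\NP

S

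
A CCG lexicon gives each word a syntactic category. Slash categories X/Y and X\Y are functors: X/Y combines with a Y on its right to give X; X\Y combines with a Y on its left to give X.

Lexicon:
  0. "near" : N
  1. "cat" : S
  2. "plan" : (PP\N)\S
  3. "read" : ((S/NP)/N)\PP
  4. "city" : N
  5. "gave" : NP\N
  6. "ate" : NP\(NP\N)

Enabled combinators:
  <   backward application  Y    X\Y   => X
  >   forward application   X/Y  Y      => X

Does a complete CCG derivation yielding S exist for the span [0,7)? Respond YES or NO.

YES

[0,7] S   >
  [0,5] S/NP   >
    [0,4] (S/NP)/N   <
      [0,3] PP   <
        [0,1] "near" : N
        [1,3] PP\N   <
          [1,2] "cat" : S
          [2,3] "plan" : (PP\N)\S
      [3,4] "read" : ((S/NP)/N)\PP
    [4,5] "city" : N
  [5,7] NP   <
    [5,6] "gave" : NP\N
    [6,7] "ate" : NP\(NP\N)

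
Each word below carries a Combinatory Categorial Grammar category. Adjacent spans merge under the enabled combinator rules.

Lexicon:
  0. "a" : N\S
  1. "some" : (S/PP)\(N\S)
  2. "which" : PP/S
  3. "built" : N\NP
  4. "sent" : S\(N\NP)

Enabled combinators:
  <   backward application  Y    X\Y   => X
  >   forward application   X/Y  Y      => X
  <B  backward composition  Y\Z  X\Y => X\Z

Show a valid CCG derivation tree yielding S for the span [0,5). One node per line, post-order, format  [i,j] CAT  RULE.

[0,5] S   >
  [0,2] S/PP   <
    [0,1] "a" : N\S
    [1,2] "some" : (S/PP)\(N\S)
  [2,5] PP   >
    [2,3] "which" : PP/S
    [3,5] S   <
      [3,4] "built" : N\NP
      [4,5] "sent" : S\(N\NP)

[0,1] N\S  lex  "a"
[1,2] (S/PP)\(N\S)  lex  "some"
[0,2] S/PP  <  k=1
[2,3] PP/S  lex  "which"
[3,4] N\NP  lex  "built"
[4,5] S\(N\NP)  lex  "sent"
[3,5] S  <  k=4
[2,5] PP  >  k=3
[0,5] S  >  k=2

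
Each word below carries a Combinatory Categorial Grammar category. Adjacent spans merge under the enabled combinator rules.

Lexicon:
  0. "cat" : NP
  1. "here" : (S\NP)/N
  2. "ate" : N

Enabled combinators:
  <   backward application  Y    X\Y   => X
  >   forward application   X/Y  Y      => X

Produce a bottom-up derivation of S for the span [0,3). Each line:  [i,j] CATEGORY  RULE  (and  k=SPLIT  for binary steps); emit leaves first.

[0,3] S   <
  [0,1] "cat" : NP
  [1,3] S\NP   >
    [1,2] "here" : (S\NP)/N
    [2,3] "ate" : N

[0,1] NP  lex  "cat"
[1,2] (S\NP)/N  lex  "here"
[2,3] N  lex  "ate"
[1,3] S\NP  >  k=2
[0,3] S  <  k=1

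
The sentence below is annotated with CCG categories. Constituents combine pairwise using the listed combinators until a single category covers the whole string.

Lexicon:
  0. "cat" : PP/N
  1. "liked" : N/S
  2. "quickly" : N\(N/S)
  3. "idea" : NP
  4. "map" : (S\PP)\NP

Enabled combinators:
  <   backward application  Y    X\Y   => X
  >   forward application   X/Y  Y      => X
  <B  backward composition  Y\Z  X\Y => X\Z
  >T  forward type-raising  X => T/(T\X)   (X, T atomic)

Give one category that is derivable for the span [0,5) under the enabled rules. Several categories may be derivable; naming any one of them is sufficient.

[0,5] S   <
  [0,3] PP   >
    [0,1] "cat" : PP/N
    [1,3] N   <
      [1,2] "liked" : N/S
      [2,3] "quickly" : N\(N/S)
  [3,5] S\PP   <
    [3,4] "idea" : NP
    [4,5] "map" : (S\PP)\NP

S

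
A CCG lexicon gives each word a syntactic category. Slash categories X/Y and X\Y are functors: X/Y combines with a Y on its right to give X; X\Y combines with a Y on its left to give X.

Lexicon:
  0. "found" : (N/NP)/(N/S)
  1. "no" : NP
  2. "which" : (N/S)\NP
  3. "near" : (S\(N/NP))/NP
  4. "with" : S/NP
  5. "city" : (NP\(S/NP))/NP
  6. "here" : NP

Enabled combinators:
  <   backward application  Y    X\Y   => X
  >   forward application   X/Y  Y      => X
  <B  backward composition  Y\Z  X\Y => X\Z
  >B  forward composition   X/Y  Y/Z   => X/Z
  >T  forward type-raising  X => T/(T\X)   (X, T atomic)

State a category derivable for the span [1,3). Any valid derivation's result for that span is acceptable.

[0,7] S   <
  [0,3] N/NP   >
    [0,1] "found" : (N/NP)/(N/S)
    [1,3] N/S   <
      [1,2] "no" : NP
      [2,3] "which" : (N/S)\NP
  [3,7] S\(N/NP)   >
    [3,4] "near" : (S\(N/NP))/NP
    [4,7] NP   <
      [4,5] "with" : S/NP
      [5,7] NP\(S/NP)   >
        [5,6] "city" : (NP\(S/NP))/NP
        [6,7] "here" : NP

N/S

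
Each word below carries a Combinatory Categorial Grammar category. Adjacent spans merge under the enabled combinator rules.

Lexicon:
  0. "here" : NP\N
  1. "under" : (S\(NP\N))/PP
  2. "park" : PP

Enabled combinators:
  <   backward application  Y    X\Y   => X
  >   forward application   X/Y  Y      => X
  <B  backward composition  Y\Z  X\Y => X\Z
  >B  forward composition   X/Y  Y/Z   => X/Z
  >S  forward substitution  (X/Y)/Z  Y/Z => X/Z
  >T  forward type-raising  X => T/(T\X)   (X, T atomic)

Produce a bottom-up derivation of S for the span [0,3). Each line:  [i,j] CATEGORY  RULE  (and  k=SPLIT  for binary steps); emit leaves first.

[0,3] S   <
  [0,1] "here" : NP\N
  [1,3] S\(NP\N)   >
    [1,2] "under" : (S\(NP\N))/PP
    [2,3] "park" : PP

[0,1] NP\N  lex  "here"
[1,2] (S\(NP\N))/PP  lex  "under"
[2,3] PP  lex  "park"
[1,3] S\(NP\N)  >  k=2
[0,3] S  <  k=1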